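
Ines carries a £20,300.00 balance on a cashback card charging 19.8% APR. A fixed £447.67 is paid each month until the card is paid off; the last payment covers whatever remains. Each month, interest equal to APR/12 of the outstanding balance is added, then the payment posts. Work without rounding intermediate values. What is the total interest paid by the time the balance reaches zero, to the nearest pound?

Monthly rate r = 19.8%/12 = 1.65% = 0.0165.
Payoff takes n = ⌈−ln(1 − rB₀/P)/ln(1+r)⌉ = ⌈84.273⌉ = 85 payments; the last is £122.72.
Total paid = 84·£447.67 + £122.72 = £37,727.00.
Total interest = total paid − principal = £37,727.00 − £20,300.00 = £17,427.00.

£17,427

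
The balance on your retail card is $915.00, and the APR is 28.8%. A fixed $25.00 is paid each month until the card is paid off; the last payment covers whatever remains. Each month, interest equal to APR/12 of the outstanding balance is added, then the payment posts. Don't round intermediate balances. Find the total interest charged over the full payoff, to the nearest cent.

$1,306.08

Monthly rate r = 28.8%/12 = 2.4% = 0.024.
Payoff takes n = ⌈−ln(1 − rB₀/P)/ln(1+r)⌉ = ⌈88.842⌉ = 89 payments; the last is $21.08.
Total paid = 88·$25.00 + $21.08 = $2,221.08.
Total interest = total paid − principal = $2,221.08 − $915.00 = $1,306.08.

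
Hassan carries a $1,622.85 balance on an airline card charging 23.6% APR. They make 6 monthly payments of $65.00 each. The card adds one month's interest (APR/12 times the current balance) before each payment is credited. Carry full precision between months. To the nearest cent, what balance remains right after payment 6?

$1,414.33

Monthly rate r = 23.6%/12 = 1.96667% = 0.0196667.
Each month: B ← B·(1+r) − $65.00.
Month 1: interest $31.92; balance after payment $1,589.77.
Month 2: interest $31.27; balance after payment $1,556.03.
Month 3: interest $30.60; balance after payment $1,521.63.
Month 4: interest $29.93; balance after payment $1,486.56.
Month 5: interest $29.24; balance after payment $1,450.79.
Month 6: interest $28.53; balance after payment $1,414.33.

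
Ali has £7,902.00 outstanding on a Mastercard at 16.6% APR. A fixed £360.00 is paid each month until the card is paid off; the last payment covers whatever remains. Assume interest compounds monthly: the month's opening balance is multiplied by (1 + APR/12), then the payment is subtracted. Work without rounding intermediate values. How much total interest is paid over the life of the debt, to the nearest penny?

£1,581.43

Monthly rate r = 16.6%/12 = 1.38333% = 0.0138333.
Payoff takes n = ⌈−ln(1 − rB₀/P)/ln(1+r)⌉ = ⌈26.341⌉ = 27 payments; the last is £123.43.
Total paid = 26·£360.00 + £123.43 = £9,483.43.
Total interest = total paid − principal = £9,483.43 − £7,902.00 = £1,581.43.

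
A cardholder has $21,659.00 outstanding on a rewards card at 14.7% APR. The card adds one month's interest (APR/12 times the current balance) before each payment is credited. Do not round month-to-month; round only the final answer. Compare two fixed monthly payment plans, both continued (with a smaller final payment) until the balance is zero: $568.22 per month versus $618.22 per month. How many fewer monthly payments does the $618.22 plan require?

Monthly rate r = 14.7%/12 = 1.225% = 0.01225.
At $568.22/mo: n = ⌈−ln(1 − rB₀/P)/ln(1+r)⌉ = 52 payments (last $381.61); total interest = total paid − $21,659.00 = $7,701.83.
At $618.22/mo: 47 payments (last $30.18); total interest $6,809.30.
Payments saved = 52 − 47 = 5.

5 fewer payments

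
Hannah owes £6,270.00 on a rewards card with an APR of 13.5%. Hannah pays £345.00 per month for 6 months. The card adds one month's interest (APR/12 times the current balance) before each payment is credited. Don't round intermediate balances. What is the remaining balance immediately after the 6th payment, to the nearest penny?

£4,576.21

Monthly rate r = 13.5%/12 = 1.125% = 0.01125.
Each month: B ← B·(1+r) − £345.00.
Month 1: interest £70.54; balance after payment £5,995.54.
Month 2: interest £67.45; balance after payment £5,717.99.
Month 3: interest £64.33; balance after payment £5,437.31.
Month 4: interest £61.17; balance after payment £5,153.48.
Month 5: interest £57.98; balance after payment £4,866.46.
Month 6: interest £54.75; balance after payment £4,576.21.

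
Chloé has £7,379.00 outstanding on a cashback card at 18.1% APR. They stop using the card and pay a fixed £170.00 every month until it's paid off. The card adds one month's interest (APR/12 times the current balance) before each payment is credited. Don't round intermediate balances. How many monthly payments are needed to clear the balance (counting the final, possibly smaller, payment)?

Monthly rate r = 18.1%/12 = 1.50833% = 0.0150833.
Recurrence: B ← B·(1+r) − £170.00.
Month 1: interest £111.30; balance after payment £7,320.30.
Month 2: interest £110.41; balance after payment £7,260.71.
Closed form: n = −ln(1 − rB₀/P)/ln(1+r) = −ln(0.34529)/ln(1.01508) ≈ 71.029, so the balance reaches zero during payment 72.

72 months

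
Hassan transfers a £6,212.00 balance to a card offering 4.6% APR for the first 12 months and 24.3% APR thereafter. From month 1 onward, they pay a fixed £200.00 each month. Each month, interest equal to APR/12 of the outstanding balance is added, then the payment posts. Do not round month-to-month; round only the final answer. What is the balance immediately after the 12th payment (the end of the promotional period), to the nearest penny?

Promo months 1–12 at r₀ = 4.6%/12 = 0.00383333; months 13+ at r₁ = 24.3%/12 = 0.02025.
After month 12: iterate B ← B·(1+r₀) − £200.00 for 12 months → £4,052.60.

£4,052.60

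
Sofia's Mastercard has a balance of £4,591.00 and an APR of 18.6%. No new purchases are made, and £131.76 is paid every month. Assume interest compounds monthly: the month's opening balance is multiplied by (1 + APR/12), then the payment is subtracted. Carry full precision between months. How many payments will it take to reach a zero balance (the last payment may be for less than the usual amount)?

51 months

Monthly rate r = 18.6%/12 = 1.55% = 0.0155.
Recurrence: B ← B·(1+r) − £131.76.
Month 1: interest £71.16; balance after payment £4,530.40.
Month 2: interest £70.22; balance after payment £4,468.86.
Closed form: n = −ln(1 − rB₀/P)/ln(1+r) = −ln(0.45992)/ln(1.0155) ≈ 50.497, so the balance reaches zero during payment 51.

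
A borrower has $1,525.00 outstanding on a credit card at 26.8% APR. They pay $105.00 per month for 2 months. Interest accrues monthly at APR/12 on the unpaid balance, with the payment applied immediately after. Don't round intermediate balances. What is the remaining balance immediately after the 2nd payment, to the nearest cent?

$1,381.53

Monthly rate r = 26.8%/12 = 2.23333% = 0.0223333.
Each month: B ← B·(1+r) − $105.00.
Month 1: interest $34.06; balance after payment $1,454.06.
Month 2: interest $32.47; balance after payment $1,381.53.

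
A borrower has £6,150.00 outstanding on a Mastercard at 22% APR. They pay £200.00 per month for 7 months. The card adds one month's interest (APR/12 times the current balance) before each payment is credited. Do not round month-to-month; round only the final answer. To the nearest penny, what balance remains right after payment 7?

£5,504.61

Monthly rate r = 22%/12 = 1.83333% = 0.0183333.
Each month: B ← B·(1+r) − £200.00.
Month 1: interest £112.75; balance after payment £6,062.75.
Month 2: interest £111.15; balance after payment £5,973.90.
Month 3: interest £109.52; balance after payment £5,883.42.
Month 4: interest £107.86; balance after payment £5,791.28.
Month 5: interest £106.17; balance after payment £5,697.46.
Month 6: interest £104.45; balance after payment £5,601.91.
Month 7: interest £102.70; balance after payment £5,504.61.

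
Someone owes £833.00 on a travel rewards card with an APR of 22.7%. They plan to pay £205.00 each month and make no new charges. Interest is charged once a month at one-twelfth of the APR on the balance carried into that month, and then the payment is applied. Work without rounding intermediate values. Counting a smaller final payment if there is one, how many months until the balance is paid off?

Monthly rate r = 22.7%/12 = 1.89167% = 0.0189167.
Recurrence: B ← B·(1+r) − £205.00.
Month 1: interest £15.76; balance after payment £643.76.
Month 2: interest £12.18; balance after payment £450.94.
Month 3: interest £8.53; balance after payment £254.47.
Month 4: interest £4.81; balance after payment £54.28.
Month 5: interest £1.03; balance after payment £0.00.

5 months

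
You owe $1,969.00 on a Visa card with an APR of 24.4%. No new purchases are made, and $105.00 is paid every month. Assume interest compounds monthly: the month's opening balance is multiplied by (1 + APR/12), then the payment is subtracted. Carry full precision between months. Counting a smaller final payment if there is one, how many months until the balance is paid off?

24 payments

Monthly rate r = 24.4%/12 = 2.03333% = 0.0203333.
Recurrence: B ← B·(1+r) − $105.00.
Month 1: interest $40.04; balance after payment $1,904.04.
Month 2: interest $38.72; balance after payment $1,837.75.
Closed form: n = −ln(1 − rB₀/P)/ln(1+r) = −ln(0.6187)/ln(1.02033) ≈ 23.852, so the balance reaches zero during payment 24.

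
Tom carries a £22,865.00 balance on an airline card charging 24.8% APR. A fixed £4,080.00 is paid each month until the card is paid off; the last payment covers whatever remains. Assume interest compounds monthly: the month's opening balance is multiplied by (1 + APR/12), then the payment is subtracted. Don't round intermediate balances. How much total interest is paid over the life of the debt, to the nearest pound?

£1,687

Monthly rate r = 24.8%/12 = 2.06667% = 0.0206667.
Payoff takes n = ⌈−ln(1 − rB₀/P)/ln(1+r)⌉ = ⌈6.017⌉ = 7 payments; the last is £72.11.
Total paid = 6·£4,080.00 + £72.11 = £24,552.11.
Total interest = total paid − principal = £24,552.11 − £22,865.00 = £1,687.11.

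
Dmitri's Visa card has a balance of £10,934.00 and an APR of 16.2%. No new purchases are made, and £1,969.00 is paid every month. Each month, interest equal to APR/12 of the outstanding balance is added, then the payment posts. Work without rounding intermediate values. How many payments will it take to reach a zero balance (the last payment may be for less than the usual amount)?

Monthly rate r = 16.2%/12 = 1.35% = 0.0135.
Recurrence: B ← B·(1+r) − £1,969.00.
Month 1: interest £147.61; balance after payment £9,112.61.
Month 2: interest £123.02; balance after payment £7,266.63.
Month 3: interest £98.10; balance after payment £5,395.73.
Month 4: interest £72.84; balance after payment £3,499.57.
Month 5: interest £47.24; balance after payment £1,577.82.
Month 6: interest £21.30; balance after payment £0.00.

6 payments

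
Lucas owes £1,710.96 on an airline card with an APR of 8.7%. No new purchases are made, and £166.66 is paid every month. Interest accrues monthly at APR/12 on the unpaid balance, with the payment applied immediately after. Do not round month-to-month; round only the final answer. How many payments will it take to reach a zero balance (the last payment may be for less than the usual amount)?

Monthly rate r = 8.7%/12 = 0.725% = 0.00725.
Recurrence: B ← B·(1+r) − £166.66.
Month 1: interest £12.40; balance after payment £1,556.70.
Month 2: interest £11.29; balance after payment £1,401.33.
Closed form: n = −ln(1 − rB₀/P)/ln(1+r) = −ln(0.92557)/ln(1.00725) ≈ 10.707, so the balance reaches zero during payment 11.

11 months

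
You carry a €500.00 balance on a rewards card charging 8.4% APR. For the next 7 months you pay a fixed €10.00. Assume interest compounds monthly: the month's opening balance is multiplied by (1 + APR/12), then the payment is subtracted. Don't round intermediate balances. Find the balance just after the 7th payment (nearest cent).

€453.53

Monthly rate r = 8.4%/12 = 0.7% = 0.007.
Each month: B ← B·(1+r) − €10.00.
Month 1: interest €3.50; balance after payment €493.50.
Month 2: interest €3.45; balance after payment €486.95.
Month 3: interest €3.41; balance after payment €480.36.
Month 4: interest €3.36; balance after payment €473.73.
Month 5: interest €3.32; balance after payment €467.04.
Month 6: interest €3.27; balance after payment €460.31.
Month 7: interest €3.22; balance after payment €453.53.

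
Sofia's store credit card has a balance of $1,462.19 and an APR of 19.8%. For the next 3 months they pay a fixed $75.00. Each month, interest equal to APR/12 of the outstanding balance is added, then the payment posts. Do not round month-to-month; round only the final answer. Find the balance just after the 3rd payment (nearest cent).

Monthly rate r = 19.8%/12 = 1.65% = 0.0165.
Each month: B ← B·(1+r) − $75.00.
Month 1: interest $24.13; balance after payment $1,411.32.
Month 2: interest $23.29; balance after payment $1,359.60.
Month 3: interest $22.43; balance after payment $1,307.04.

$1,307.04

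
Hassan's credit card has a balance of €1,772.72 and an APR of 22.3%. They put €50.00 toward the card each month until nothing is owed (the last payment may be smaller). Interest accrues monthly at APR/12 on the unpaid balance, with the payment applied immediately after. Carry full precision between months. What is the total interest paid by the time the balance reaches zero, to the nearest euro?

Monthly rate r = 22.3%/12 = 1.85833% = 0.0185833.
Payoff takes n = ⌈−ln(1 − rB₀/P)/ln(1+r)⌉ = ⌈58.409⌉ = 59 payments; the last is €20.54.
Total paid = 58·€50.00 + €20.54 = €2,920.54.
Total interest = total paid − principal = €2,920.54 − €1,772.72 = €1,147.82.

€1,148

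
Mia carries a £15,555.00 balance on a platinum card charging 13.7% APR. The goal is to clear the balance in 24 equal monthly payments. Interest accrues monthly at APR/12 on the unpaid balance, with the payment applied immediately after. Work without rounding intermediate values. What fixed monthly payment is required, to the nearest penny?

£744.64

Monthly rate r = 13.7%/12 = 1.14167% = 0.0114167.
Level-payment amortization: P = B₀·r / (1 − (1+r)^(−n)) = 15555.00·0.0114167 / (1 − 1.01142^(−24)).
Denominator 1 − (1+r)^(−24) = 0.23848676.
P = 177.586 / 0.23848676 ≈ 744.64.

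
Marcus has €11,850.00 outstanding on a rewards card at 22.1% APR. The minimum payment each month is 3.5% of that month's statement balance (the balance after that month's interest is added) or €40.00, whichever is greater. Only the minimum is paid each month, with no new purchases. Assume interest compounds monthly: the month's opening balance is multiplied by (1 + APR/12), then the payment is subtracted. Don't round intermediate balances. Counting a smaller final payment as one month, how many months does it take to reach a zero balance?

176 months

Monthly rate r = 22.1%/12 = 1.84167% = 0.0184167.
While 3.5% of the post-interest balance exceeds €40.00, each month B ← (B·(1+r))·(1 − 0.035), i.e. B shrinks by the factor (1+r)·0.965 = 0.98277.
This holds for months 1–136. Entering month 137 the balance is €1,115.07; 3.5% of the post-interest balance is now below €40.00, so the flat €40.00 minimum applies from here.
From month 137 a fixed €40.00 at rate r clears €1,115.07 in 40 more payments. Total: 136 + 40 = 176 months.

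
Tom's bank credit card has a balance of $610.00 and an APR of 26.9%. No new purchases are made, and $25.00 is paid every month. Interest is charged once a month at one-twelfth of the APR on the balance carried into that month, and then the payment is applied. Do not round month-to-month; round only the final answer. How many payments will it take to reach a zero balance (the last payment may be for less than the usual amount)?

36 payments

Monthly rate r = 26.9%/12 = 2.24167% = 0.0224167.
Recurrence: B ← B·(1+r) − $25.00.
Month 1: interest $13.67; balance after payment $598.67.
Month 2: interest $13.42; balance after payment $587.09.
Closed form: n = −ln(1 − rB₀/P)/ln(1+r) = −ln(0.45303)/ln(1.02242) ≈ 35.716, so the balance reaches zero during payment 36.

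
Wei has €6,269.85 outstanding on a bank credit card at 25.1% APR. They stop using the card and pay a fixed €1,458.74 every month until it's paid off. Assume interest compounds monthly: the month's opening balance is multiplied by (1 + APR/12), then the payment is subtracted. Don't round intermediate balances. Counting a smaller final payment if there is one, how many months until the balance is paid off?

5 payments

Monthly rate r = 25.1%/12 = 2.09167% = 0.0209167.
Recurrence: B ← B·(1+r) − €1,458.74.
Month 1: interest €131.14; balance after payment €4,942.25.
Month 2: interest €103.38; balance after payment €3,586.89.
Month 3: interest €75.03; balance after payment €2,203.18.
Month 4: interest €46.08; balance after payment €790.52.
Month 5: interest €16.54; balance after payment €0.00.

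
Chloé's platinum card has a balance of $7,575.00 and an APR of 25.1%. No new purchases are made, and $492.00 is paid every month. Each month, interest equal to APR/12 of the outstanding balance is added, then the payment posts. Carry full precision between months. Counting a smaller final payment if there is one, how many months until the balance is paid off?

Monthly rate r = 25.1%/12 = 2.09167% = 0.0209167.
Recurrence: B ← B·(1+r) − $492.00.
Month 1: interest $158.44; balance after payment $7,241.44.
Month 2: interest $151.47; balance after payment $6,900.91.
Closed form: n = −ln(1 − rB₀/P)/ln(1+r) = −ln(0.67796)/ln(1.02092) ≈ 18.775, so the balance reaches zero during payment 19.

19 months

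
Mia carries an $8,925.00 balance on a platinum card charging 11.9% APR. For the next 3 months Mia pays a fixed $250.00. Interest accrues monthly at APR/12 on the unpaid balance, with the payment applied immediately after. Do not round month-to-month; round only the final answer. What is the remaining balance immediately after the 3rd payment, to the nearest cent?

$8,435.70

Monthly rate r = 11.9%/12 = 0.991667% = 0.00991667.
Each month: B ← B·(1+r) − $250.00.
Month 1: interest $88.51; balance after payment $8,763.51.
Month 2: interest $86.90; balance after payment $8,600.41.
Month 3: interest $85.29; balance after payment $8,435.70.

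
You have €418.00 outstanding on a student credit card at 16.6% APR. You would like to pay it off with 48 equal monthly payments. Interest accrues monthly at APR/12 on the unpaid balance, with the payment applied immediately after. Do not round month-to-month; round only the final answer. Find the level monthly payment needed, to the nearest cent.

€11.98

Monthly rate r = 16.6%/12 = 1.38333% = 0.0138333.
Level-payment amortization: P = B₀·r / (1 − (1+r)^(−n)) = 418.00·0.0138333 / (1 − 1.01383^(−48)).
Denominator 1 − (1+r)^(−48) = 0.482863933.
P = 5.78233 / 0.482863933 ≈ 11.98.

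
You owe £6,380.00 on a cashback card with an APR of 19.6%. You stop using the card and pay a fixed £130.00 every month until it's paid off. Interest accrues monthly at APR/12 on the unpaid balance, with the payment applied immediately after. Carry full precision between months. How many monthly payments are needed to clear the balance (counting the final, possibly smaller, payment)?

100 months

Monthly rate r = 19.6%/12 = 1.63333% = 0.0163333.
Recurrence: B ← B·(1+r) − £130.00.
Month 1: interest £104.21; balance after payment £6,354.21.
Month 2: interest £103.79; balance after payment £6,327.99.
Closed form: n = −ln(1 − rB₀/P)/ln(1+r) = −ln(0.19841)/ln(1.01633) ≈ 99.832, so the balance reaches zero during payment 100.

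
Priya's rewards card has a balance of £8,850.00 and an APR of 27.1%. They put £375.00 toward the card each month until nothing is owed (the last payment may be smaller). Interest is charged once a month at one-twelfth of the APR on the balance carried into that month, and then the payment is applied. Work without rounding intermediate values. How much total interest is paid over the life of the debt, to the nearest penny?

£3,935.00

Monthly rate r = 27.1%/12 = 2.25833% = 0.0225833.
Payoff takes n = ⌈−ln(1 − rB₀/P)/ln(1+r)⌉ = ⌈34.092⌉ = 35 payments; the last is £35.00.
Total paid = 34·£375.00 + £35.00 = £12,785.00.
Total interest = total paid − principal = £12,785.00 − £8,850.00 = £3,935.00.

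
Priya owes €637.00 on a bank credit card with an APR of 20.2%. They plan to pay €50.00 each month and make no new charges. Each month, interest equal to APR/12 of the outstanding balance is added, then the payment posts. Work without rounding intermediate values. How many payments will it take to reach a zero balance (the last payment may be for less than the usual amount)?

15 payments

Monthly rate r = 20.2%/12 = 1.68333% = 0.0168333.
Recurrence: B ← B·(1+r) − €50.00.
Month 1: interest €10.72; balance after payment €597.72.
Month 2: interest €10.06; balance after payment €557.78.
Closed form: n = −ln(1 − rB₀/P)/ln(1+r) = −ln(0.78554)/ln(1.01683) ≈ 14.460, so the balance reaches zero during payment 15.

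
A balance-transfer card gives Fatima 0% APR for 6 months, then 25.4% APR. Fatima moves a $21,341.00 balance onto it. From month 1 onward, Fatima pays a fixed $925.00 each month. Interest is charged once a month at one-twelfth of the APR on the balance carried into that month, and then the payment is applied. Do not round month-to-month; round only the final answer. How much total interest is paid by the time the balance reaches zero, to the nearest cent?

$4,012.93

Promo months 1–6 at r₀ = 0%/12 = 0; months 7+ at r₁ = 25.4%/12 = 0.0211667.
After month 6 (no interest yet): B = $21,341.00 − 6·$925.00 = $15,791.00.
Then at r₁ with $925.00/mo: n₂ = −ln(1 − r₁·B/P)/ln(1+r₁) ≈ 21.41 → 22 more payments.
Total paid = 27·$925.00 + $378.93 = $25,353.93; interest = $25,353.93 − $21,341.00 = $4,012.93.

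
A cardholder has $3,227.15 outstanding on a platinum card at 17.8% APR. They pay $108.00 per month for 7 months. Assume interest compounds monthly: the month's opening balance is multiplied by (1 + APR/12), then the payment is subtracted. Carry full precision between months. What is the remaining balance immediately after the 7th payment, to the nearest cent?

Monthly rate r = 17.8%/12 = 1.48333% = 0.0148333.
Each month: B ← B·(1+r) − $108.00.
Month 1: interest $47.87; balance after payment $3,167.02.
Month 2: interest $46.98; balance after payment $3,106.00.
Month 3: interest $46.07; balance after payment $3,044.07.
Month 4: interest $45.15; balance after payment $2,981.22.
Month 5: interest $44.22; balance after payment $2,917.44.
Month 6: interest $43.28; balance after payment $2,852.72.
Month 7: interest $42.32; balance after payment $2,787.04.

$2,787.04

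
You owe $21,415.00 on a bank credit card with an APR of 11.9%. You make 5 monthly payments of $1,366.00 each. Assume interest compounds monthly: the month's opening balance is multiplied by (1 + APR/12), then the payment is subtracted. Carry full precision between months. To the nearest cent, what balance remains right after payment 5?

$15,531.28

Monthly rate r = 11.9%/12 = 0.991667% = 0.00991667.
Each month: B ← B·(1+r) − $1,366.00.
Month 1: interest $212.37; balance after payment $20,261.37.
Month 2: interest $200.93; balance after payment $19,096.29.
Month 3: interest $189.37; balance after payment $17,919.66.
Month 4: interest $177.70; balance after payment $16,731.37.
Month 5: interest $165.92; balance after payment $15,531.28.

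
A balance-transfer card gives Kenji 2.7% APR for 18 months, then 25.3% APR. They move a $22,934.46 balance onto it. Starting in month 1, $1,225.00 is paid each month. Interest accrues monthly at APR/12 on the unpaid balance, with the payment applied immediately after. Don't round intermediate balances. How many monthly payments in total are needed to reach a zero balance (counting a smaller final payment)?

20 payments

Promo months 1–18 at r₀ = 2.7%/12 = 0.00225; months 19+ at r₁ = 25.3%/12 = 0.0210833.
After month 18: iterate B ← B·(1+r₀) − $1,225.00 for 18 months → $1,404.48.
Then at r₁ with $1,225.00/mo: n₂ = −ln(1 − r₁·B/P)/ln(1+r₁) ≈ 1.17 → 2 more payments.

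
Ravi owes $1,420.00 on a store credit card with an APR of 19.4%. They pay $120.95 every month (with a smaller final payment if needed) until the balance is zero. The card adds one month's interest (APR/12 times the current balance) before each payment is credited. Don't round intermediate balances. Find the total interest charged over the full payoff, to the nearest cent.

Monthly rate r = 19.4%/12 = 1.61667% = 0.0161667.
Payoff takes n = ⌈−ln(1 − rB₀/P)/ln(1+r)⌉ = ⌈13.124⌉ = 14 payments; the last is $15.13.
Total paid = 13·$120.95 + $15.13 = $1,587.48.
Total interest = total paid − principal = $1,587.48 − $1,420.00 = $167.48.

$167.48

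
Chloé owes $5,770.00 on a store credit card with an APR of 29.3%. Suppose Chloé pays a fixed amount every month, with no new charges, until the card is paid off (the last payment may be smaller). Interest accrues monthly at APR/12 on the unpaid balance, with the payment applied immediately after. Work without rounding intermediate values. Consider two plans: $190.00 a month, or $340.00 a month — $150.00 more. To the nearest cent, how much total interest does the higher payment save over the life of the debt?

Monthly rate r = 29.3%/12 = 2.44167% = 0.0244167.
At $190.00/mo: n = ⌈−ln(1 − rB₀/P)/ln(1+r)⌉ = 57 payments (last $15.41); total interest = total paid − $5,770.00 = $4,885.41.
At $340.00/mo: 23 payments (last $61.85); total interest $1,771.85.
Interest saved = $4,885.41 − $1,771.85 = $3,113.56.

$3,113.56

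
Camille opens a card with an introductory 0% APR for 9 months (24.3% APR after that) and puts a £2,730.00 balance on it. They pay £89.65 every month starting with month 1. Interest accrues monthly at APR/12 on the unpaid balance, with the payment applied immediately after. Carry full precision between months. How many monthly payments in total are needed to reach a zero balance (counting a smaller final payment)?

38 months

Promo months 1–9 at r₀ = 0%/12 = 0; months 10+ at r₁ = 24.3%/12 = 0.02025.
After month 9 (no interest yet): B = £2,730.00 − 9·£89.65 = £1,923.15.
Then at r₁ with £89.65/mo: n₂ = −ln(1 − r₁·B/P)/ln(1+r₁) ≈ 28.43 → 29 more payments.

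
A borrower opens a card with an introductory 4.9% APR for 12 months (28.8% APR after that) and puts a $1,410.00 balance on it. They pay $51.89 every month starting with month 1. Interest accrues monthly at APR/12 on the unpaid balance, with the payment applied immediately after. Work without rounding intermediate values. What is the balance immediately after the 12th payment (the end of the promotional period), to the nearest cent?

$843.81

Promo months 1–12 at r₀ = 4.9%/12 = 0.00408333; months 13+ at r₁ = 28.8%/12 = 0.024.
After month 12: iterate B ← B·(1+r₀) − $51.89 for 12 months → $843.81.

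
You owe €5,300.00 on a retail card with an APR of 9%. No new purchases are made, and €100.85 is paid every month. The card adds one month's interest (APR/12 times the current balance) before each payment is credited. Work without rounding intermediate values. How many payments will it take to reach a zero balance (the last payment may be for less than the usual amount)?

68 months

Monthly rate r = 9%/12 = 0.75% = 0.0075.
Recurrence: B ← B·(1+r) − €100.85.
Month 1: interest €39.75; balance after payment €5,238.90.
Month 2: interest €39.29; balance after payment €5,177.34.
Closed form: n = −ln(1 − rB₀/P)/ln(1+r) = −ln(0.60585)/ln(1.0075) ≈ 67.067, so the balance reaches zero during payment 68.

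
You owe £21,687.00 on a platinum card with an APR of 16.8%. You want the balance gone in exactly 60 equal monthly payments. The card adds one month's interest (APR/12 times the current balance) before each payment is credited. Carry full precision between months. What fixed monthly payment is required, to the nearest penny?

Monthly rate r = 16.8%/12 = 1.4% = 0.014.
Level-payment amortization: P = B₀·r / (1 − (1+r)^(−n)) = 21687.00·0.014 / (1 − 1.014^(−60)).
Denominator 1 − (1+r)^(−60) = 0.565767125.
P = 303.618 / 0.565767125 ≈ 536.65.

£536.65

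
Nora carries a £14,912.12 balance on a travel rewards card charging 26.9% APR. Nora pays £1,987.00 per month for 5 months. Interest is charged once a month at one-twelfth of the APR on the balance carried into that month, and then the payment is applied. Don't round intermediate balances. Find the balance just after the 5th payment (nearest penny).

£6,269.64

Monthly rate r = 26.9%/12 = 2.24167% = 0.0224167.
Each month: B ← B·(1+r) − £1,987.00.
Month 1: interest £334.28; balance after payment £13,259.40.
Month 2: interest £297.23; balance after payment £11,569.63.
Month 3: interest £259.35; balance after payment £9,841.98.
Month 4: interest £220.62; balance after payment £8,075.61.
Month 5: interest £181.03; balance after payment £6,269.64.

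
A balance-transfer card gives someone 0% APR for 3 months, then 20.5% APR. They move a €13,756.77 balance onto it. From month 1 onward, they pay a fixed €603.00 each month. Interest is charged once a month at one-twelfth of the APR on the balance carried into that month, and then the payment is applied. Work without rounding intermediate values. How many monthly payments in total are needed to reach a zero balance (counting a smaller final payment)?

Promo months 1–3 at r₀ = 0%/12 = 0; months 4+ at r₁ = 20.5%/12 = 0.0170833.
After month 3 (no interest yet): B = €13,756.77 − 3·€603.00 = €11,947.77.
Then at r₁ with €603.00/mo: n₂ = −ln(1 − r₁·B/P)/ln(1+r₁) ≈ 24.39 → 25 more payments.

28 payments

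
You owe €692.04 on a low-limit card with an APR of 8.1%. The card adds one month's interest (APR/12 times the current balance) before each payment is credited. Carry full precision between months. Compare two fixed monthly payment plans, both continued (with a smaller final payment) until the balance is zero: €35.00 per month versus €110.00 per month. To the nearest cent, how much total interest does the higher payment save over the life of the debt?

Monthly rate r = 8.1%/12 = 0.675% = 0.00675.
At €35.00/mo: n = ⌈−ln(1 − rB₀/P)/ln(1+r)⌉ = 22 payments (last €10.32); total interest = total paid − €692.04 = €53.28.
At €110.00/mo: 7 payments (last €49.64); total interest €17.60.
Interest saved = €53.28 − €17.60 = €35.68.

€35.68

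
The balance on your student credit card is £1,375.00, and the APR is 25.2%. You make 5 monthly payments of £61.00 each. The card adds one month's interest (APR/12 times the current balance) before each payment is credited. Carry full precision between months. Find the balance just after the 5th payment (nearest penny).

£1,207.49

Monthly rate r = 25.2%/12 = 2.1% = 0.021.
Each month: B ← B·(1+r) − £61.00.
Month 1: interest £28.87; balance after payment £1,342.88.
Month 2: interest £28.20; balance after payment £1,310.08.
Month 3: interest £27.51; balance after payment £1,276.59.
Month 4: interest £26.81; balance after payment £1,242.40.
Month 5: interest £26.09; balance after payment £1,207.49.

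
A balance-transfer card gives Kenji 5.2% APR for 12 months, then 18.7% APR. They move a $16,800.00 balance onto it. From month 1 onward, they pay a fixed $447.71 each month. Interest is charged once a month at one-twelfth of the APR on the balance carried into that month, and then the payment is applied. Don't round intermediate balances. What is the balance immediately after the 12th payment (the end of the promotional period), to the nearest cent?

Promo months 1–12 at r₀ = 5.2%/12 = 0.00433333; months 13+ at r₁ = 18.7%/12 = 0.0155833.
After month 12: iterate B ← B·(1+r₀) − $447.71 for 12 months → $12,192.29.

$12,192.29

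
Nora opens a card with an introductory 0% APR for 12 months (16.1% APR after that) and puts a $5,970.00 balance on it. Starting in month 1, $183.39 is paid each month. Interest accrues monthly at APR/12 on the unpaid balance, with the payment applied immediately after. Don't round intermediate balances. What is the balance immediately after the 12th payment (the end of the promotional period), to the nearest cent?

$3,769.32

Promo months 1–12 at r₀ = 0%/12 = 0; months 13+ at r₁ = 16.1%/12 = 0.0134167.
After month 12 (no interest yet): B = $5,970.00 − 12·$183.39 = $3,769.32.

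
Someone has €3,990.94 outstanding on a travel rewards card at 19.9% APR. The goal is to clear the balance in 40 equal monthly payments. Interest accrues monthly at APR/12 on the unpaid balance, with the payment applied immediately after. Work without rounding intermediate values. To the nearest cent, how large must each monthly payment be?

Monthly rate r = 19.9%/12 = 1.65833% = 0.0165833.
Level-payment amortization: P = B₀·r / (1 − (1+r)^(−n)) = 3990.94·0.0165833 / (1 − 1.01658^(−40)).
Denominator 1 − (1+r)^(−40) = 0.482058644.
P = 66.1831 / 0.482058644 ≈ 137.29.

€137.29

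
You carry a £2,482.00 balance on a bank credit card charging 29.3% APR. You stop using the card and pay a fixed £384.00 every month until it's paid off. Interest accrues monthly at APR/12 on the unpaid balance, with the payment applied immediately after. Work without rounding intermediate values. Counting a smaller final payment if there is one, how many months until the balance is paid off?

Monthly rate r = 29.3%/12 = 2.44167% = 0.0244167.
Recurrence: B ← B·(1+r) − £384.00.
Month 1: interest £60.60; balance after payment £2,158.60.
Month 2: interest £52.71; balance after payment £1,827.31.
Closed form: n = −ln(1 − rB₀/P)/ln(1+r) = −ln(0.84218)/ln(1.02442) ≈ 7.120, so the balance reaches zero during payment 8.

8 months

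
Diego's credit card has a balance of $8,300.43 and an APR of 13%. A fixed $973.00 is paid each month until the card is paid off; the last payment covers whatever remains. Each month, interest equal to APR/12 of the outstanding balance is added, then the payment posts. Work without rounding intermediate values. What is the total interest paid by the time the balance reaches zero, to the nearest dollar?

Monthly rate r = 13%/12 = 1.08333% = 0.0108333.
Payoff takes n = ⌈−ln(1 − rB₀/P)/ln(1+r)⌉ = ⌈8.999⌉ = 9 payments; the last is $972.47.
Total paid = 8·$973.00 + $972.47 = $8,756.47.
Total interest = total paid − principal = $8,756.47 − $8,300.43 = $456.04.

$456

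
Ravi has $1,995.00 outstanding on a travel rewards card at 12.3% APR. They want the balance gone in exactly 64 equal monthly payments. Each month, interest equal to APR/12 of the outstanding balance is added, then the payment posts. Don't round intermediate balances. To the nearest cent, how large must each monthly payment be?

$42.66

Monthly rate r = 12.3%/12 = 1.025% = 0.01025.
Level-payment amortization: P = B₀·r / (1 − (1+r)^(−n)) = 1995.00·0.01025 / (1 − 1.01025^(−64)).
Denominator 1 − (1+r)^(−64) = 0.479341435.
P = 20.4488 / 0.479341435 ≈ 42.66.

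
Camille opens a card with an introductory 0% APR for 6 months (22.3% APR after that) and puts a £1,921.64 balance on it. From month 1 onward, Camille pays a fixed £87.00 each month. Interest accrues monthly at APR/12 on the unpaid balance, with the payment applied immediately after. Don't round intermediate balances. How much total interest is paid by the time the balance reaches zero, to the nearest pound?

£279

Promo months 1–6 at r₀ = 0%/12 = 0; months 7+ at r₁ = 22.3%/12 = 0.0185833.
After month 6 (no interest yet): B = £1,921.64 − 6·£87.00 = £1,399.64.
Then at r₁ with £87.00/mo: n₂ = −ln(1 − r₁·B/P)/ln(1+r₁) ≈ 19.29 → 20 more payments.
Total paid = 25·£87.00 + £25.47 = £2,200.47; interest = £2,200.47 − £1,921.64 = £278.83.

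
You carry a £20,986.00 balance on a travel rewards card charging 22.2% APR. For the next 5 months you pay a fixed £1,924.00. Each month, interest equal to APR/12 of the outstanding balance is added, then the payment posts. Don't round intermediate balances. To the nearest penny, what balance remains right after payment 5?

£13,017.78

Monthly rate r = 22.2%/12 = 1.85% = 0.0185.
Each month: B ← B·(1+r) − £1,924.00.
Month 1: interest £388.24; balance after payment £19,450.24.
Month 2: interest £359.83; balance after payment £17,886.07.
Month 3: interest £330.89; balance after payment £16,292.96.
Month 4: interest £301.42; balance after payment £14,670.38.
Month 5: interest £271.40; balance after payment £13,017.78.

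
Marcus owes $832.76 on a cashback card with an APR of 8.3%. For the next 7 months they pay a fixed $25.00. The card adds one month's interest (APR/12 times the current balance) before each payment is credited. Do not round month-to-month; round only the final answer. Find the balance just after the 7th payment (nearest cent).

$695.25

Monthly rate r = 8.3%/12 = 0.691667% = 0.00691667.
Each month: B ← B·(1+r) − $25.00.
Month 1: interest $5.76; balance after payment $813.52.
Month 2: interest $5.63; balance after payment $794.15.
Month 3: interest $5.49; balance after payment $774.64.
Month 4: interest $5.36; balance after payment $755.00.
Month 5: interest $5.22; balance after payment $735.22.
Month 6: interest $5.09; balance after payment $715.30.
Month 7: interest $4.95; balance after payment $695.25.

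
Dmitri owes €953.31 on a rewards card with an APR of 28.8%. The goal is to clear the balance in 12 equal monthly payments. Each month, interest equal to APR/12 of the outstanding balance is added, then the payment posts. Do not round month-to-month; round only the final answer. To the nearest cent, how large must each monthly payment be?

Monthly rate r = 28.8%/12 = 2.4% = 0.024.
Level-payment amortization: P = B₀·r / (1 − (1+r)^(−n)) = 953.31·0.024 / (1 − 1.024^(−12)).
Denominator 1 − (1+r)^(−12) = 0.247683615.
P = 22.8794 / 0.247683615 ≈ 92.37.

€92.37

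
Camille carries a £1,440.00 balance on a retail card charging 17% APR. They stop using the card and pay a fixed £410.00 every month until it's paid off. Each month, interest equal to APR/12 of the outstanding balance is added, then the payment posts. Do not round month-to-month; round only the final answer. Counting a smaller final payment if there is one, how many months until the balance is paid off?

4 months

Monthly rate r = 17%/12 = 1.41667% = 0.0141667.
Recurrence: B ← B·(1+r) − £410.00.
Month 1: interest £20.40; balance after payment £1,050.40.
Month 2: interest £14.88; balance after payment £655.28.
Month 3: interest £9.28; balance after payment £254.56.
Month 4: interest £3.61; balance after payment £0.00.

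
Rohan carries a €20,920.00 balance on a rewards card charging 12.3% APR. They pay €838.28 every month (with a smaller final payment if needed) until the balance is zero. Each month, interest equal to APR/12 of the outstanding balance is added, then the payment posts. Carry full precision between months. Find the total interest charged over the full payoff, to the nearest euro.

Monthly rate r = 12.3%/12 = 1.025% = 0.01025.
Payoff takes n = ⌈−ln(1 − rB₀/P)/ln(1+r)⌉ = ⌈28.971⌉ = 29 payments; the last is €814.17.
Total paid = 28·€838.28 + €814.17 = €24,286.01.
Total interest = total paid − principal = €24,286.01 − €20,920.00 = €3,366.01.

€3,366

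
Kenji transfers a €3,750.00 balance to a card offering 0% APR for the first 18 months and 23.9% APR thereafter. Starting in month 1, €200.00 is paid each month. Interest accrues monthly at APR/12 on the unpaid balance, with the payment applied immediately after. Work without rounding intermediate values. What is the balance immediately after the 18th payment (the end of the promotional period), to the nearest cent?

Promo months 1–18 at r₀ = 0%/12 = 0; months 19+ at r₁ = 23.9%/12 = 0.0199167.
After month 18 (no interest yet): B = €3,750.00 − 18·€200.00 = €150.00.

€150.00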